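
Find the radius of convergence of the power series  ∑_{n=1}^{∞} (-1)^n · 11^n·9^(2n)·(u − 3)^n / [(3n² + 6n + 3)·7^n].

R = 7/891

The ratio of consecutive coefficients is [(3n² + 6n + 3)/(3(n+1)² + 6(n+1) + 3)] · 11·81/7 → 891/7.
Thus R = 1/(891/7) = 7/891.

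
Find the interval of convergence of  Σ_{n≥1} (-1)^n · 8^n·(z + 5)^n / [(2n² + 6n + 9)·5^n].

The ratio of consecutive coefficients is [(2n² + 6n + 9)/(2(n+1)² + 6(n+1) + 9)] · 8/5 → 8/5.
The series converges when 8/5 · |z + 5| < 1, giving R = 5/8.
Endpoint z = -35/8: absolute convergence follows by limit comparison with Σ 1/n².
Check z = -45/8: absolute convergence follows by limit comparison with Σ 1/n².

[-45/8, -35/8]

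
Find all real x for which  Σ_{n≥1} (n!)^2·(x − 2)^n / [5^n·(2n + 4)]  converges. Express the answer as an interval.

{2}

The ratio of consecutive coefficients is (n+1)² · 1/5 · (2n + 4)/(2(n+1) + 4) → ∞.
The ratio grows without bound, so the series diverges whenever (x − 2) ≠ 0; it converges only at x = 2. R = 0.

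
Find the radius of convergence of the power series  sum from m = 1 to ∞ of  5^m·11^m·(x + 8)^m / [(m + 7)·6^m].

R = 6/55

The ratio of consecutive coefficients is [(m + 7)/((m+1) + 7)] · 5·11/6 → 55/6.
Thus R = 1/(55/6) = 6/55.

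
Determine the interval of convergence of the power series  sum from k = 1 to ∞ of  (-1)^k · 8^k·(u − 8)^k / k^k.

Root test: |a_k|^(1/k) = 8/k → 0.
The limit is 0 for every u, so R = ∞.

(−∞, ∞)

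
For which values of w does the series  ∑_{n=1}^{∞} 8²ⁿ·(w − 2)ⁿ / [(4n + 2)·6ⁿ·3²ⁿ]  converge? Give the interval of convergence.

[37/32, 91/32)

Ratio test: |a_{n+1}/a_n| = [(4n + 2)/(4(n+1) + 2)] · 64/(6·9) → 32/27 as n → ∞.
Hence the series converges for |w − 2| < 1/(32/27) = 27/32, so the radius of convergence is 27/32.
When w = 91/32, the terms are asymptotic to a nonzero constant times 1/n, so the series diverges by limit comparison with Σ 1/n.
Check w = 37/32: the terms alternate in sign and decrease monotonically to 0 in absolute value (size ~ c/n), so the alternating series test gives convergence.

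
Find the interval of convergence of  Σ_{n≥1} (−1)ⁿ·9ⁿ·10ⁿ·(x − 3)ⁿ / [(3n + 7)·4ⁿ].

(133/45, 137/45]

Ratio test: |a_{n+1}/a_n| = [(3n + 7)/(3(n+1) + 7)] · 9·10/4 → 45/2 as n → ∞.
Convergence for |x − 3| · 45/2 < 1, i.e. |x − 3| < 2/45. So R = 2/45.
Check x = 137/45: convergence follows from the alternating series test (terms decrease monotonically to 0).
Endpoint x = 133/45: the terms behave like c/n; limit comparison with the harmonic series gives divergence.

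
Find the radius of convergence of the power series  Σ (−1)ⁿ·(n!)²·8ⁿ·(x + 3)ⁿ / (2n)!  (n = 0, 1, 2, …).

The ratio of consecutive coefficients is (n+1)²/[(2n+1)·(2n+2)] · 8 → 2.
Hence the series converges for |x + 3| < 1/(2) = 1/2, so the radius of convergence is 1/2.

R = 1/2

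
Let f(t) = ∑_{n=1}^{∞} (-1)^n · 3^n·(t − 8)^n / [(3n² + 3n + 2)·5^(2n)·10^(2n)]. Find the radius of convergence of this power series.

R = 2500/3

Apply the ratio test: |a_{n+1}| / |a_n| = [(3n² + 3n + 2)/(3(n+1)² + 3(n+1) + 2)] · 3/(25·100), which tends to 3/2500 as n → ∞.
The series converges when 3/2500 · |t − 8| < 1, giving R = 2500/3.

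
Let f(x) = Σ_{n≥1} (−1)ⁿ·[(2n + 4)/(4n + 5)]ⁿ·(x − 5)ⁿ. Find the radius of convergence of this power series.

Applying the root test, |a_n|^(1/n) = (2n + 4)/(4n + 5) → 1/2.
Convergence for |x − 5| · 1/2 < 1, i.e. |x − 5| < 2. So R = 2.

R = 2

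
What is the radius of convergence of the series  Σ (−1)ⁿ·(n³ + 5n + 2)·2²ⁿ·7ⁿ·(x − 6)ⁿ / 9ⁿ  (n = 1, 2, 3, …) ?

R = 9/28

By the ratio test, |a_{n+1}/a_n| = [((n+1)³ + 5(n+1) + 2)/(n³ + 5n + 2)] · 4·7/9 → 28/9.
Hence the series converges for |x − 6| < 1/(28/9) = 9/28, so the radius of convergence is 9/28.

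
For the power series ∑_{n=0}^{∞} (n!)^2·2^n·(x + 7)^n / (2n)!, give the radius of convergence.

By the ratio test, |a_{n+1}/a_n| = (n+1)²/[(2n+1)·(2n+2)] · 2 → 1/2.
Thus R = 1/(1/2) = 2.

R = 2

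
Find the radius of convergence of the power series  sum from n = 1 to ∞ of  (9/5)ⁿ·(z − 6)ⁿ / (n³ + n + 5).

The ratio of consecutive coefficients is [(n³ + n + 5)/((n+1)³ + (n+1) + 5)] · 9/5 → 9/5.
Hence the series converges for |z − 6| < 1/(9/5) = 5/9, so the radius of convergence is 5/9.

R = 5/9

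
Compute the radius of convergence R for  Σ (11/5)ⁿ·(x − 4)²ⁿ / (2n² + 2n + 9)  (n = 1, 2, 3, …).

The ratio of consecutive coefficients is [(2n² + 2n + 9)/(2(n+1)² + 2(n+1) + 9)] · 11/5 → 11/5.
Writing y = (x − 4)², the series in y has radius 5/11, so |x − 4| < √(5/11) and R = √55/11.

R = √55/11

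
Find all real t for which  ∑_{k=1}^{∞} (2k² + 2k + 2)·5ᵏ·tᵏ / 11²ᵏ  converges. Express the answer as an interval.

(-121/5, 121/5)

By the ratio test, |a_{k+1}/a_k| = [(2(k+1)² + 2(k+1) + 2)/(2k² + 2k + 2)] · 5/121 → 5/121.
Convergence for |t| · 5/121 < 1, i.e. |t| < 121/5. So R = 121/5.
At t = 121/5: the terms do not tend to 0, so the series diverges.
At t = -121/5: the terms do not tend to 0, so the series diverges.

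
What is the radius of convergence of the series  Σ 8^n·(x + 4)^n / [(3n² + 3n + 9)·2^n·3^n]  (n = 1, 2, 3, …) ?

R = 3/4

Apply the ratio test: |a_{n+1}| / |a_n| = [(3n² + 3n + 9)/(3(n+1)² + 3(n+1) + 9)] · 8/(2·3), which tends to 4/3 as n → ∞.
The series converges when 4/3 · |x + 4| < 1, giving R = 3/4.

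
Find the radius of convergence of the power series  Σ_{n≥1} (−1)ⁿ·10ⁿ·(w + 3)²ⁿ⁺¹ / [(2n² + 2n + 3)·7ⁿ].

Apply the ratio test: |a_{n+1}| / |a_n| = [(2n² + 2n + 3)/(2(n+1)² + 2(n+1) + 3)] · 10/7, which tends to 10/7 as n → ∞.
Since the exponent of (w + 3) increases by 2 each term, convergence requires |w + 3|² < 7/10, hence R = √70/10.

R = √70/10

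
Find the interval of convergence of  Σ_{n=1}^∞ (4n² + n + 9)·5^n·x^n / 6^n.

Ratio test: |a_{n+1}/a_n| = [(4(n+1)² + (n+1) + 9)/(4n² + n + 9)] · 5/6 → 5/6 as n → ∞.
Thus R = 1/(5/6) = 6/5.
At x = 6/5: the n-th term does not approach 0; divergence by the term test.
When x = -6/5, the n-th term does not approach 0; divergence by the term test.

(-6/5, 6/5)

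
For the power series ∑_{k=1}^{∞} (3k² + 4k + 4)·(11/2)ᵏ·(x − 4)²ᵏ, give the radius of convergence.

R = √22/11

Ratio test: |a_{k+1}/a_k| = [(3(k+1)² + 4(k+1) + 4)/(3k² + 4k + 4)] · 11/2 → 11/2 as k → ∞.
Successive powers of (x − 4) differ by 2, so the series converges when |x − 4|² · 11/2 < 1, i.e. |x − 4| < √(2/11). So R = √22/11.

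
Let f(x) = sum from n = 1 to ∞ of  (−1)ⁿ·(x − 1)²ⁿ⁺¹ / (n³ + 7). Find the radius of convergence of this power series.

R = 1

By the ratio test, |a_{n+1}/a_n| = (n³ + 7)/((n+1)³ + 7) → 1.
Writing y = (x − 1)², the series in y has radius 1, so |x − 1| < √(1) = 1 and R = 1.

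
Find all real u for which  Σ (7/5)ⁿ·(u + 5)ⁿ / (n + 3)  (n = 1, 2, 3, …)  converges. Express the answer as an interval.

[-40/7, -30/7)

By the ratio test, |a_{n+1}/a_n| = [(n + 3)/((n+1) + 3)] · 7/5 → 7/5.
Hence the series converges for |u + 5| < 1/(7/5) = 5/7, so the radius of convergence is 5/7.
When u = -30/7, the terms behave like c/n; limit comparison with the harmonic series gives divergence.
At u = -40/7: the terms alternate in sign and decrease monotonically to 0 in absolute value (size ~ c/n), so the alternating series test gives convergence.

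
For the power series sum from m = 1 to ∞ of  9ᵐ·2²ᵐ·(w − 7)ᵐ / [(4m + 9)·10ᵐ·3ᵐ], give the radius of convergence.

R = 5/6

By the ratio test, |a_{m+1}/a_m| = [(4m + 9)/(4(m+1) + 9)] · 9·4/(10·3) → 6/5.
Convergence for |w − 7| · 6/5 < 1, i.e. |w − 7| < 5/6. So R = 5/6.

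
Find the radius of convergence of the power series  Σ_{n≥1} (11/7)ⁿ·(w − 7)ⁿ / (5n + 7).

R = 7/11

Apply the ratio test: |a_{n+1}| / |a_n| = [(5n + 7)/(5(n+1) + 7)] · 11/7, which tends to 11/7 as n → ∞.
Convergence for |w − 7| · 11/7 < 1, i.e. |w − 7| < 7/11. So R = 7/11.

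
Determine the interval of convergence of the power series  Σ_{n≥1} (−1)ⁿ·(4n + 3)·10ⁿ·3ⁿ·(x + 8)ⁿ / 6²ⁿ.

(-46/5, -34/5)

Ratio test: |a_{n+1}/a_n| = [(4(n+1) + 3)/(4n + 3)] · 10·3/36 → 5/6 as n → ∞.
Hence the series converges for |x + 8| < 1/(5/6) = 6/5, so the radius of convergence is 6/5.
At x = -34/5: the terms do not tend to 0, so the series diverges.
When x = -46/5, the terms have absolute value of order n, which does not tend to 0, so the series diverges by the divergence test.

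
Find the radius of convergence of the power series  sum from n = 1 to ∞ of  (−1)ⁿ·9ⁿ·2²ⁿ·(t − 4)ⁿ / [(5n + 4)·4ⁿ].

R = 1/9

The ratio of consecutive coefficients is [(5n + 4)/(5(n+1) + 4)] · 9·4/4 → 9.
Convergence for |t − 4| · 9 < 1, i.e. |t − 4| < 1/9. So R = 1/9.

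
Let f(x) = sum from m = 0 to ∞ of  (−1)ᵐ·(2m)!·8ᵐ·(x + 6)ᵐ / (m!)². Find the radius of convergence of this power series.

Apply the ratio test: |a_{m+1}| / |a_m| = (2m+1)·(2m+2)/(m+1)² · 8, which tends to 32 as m → ∞.
The series converges when 32 · |x + 6| < 1, giving R = 1/32.

R = 1/32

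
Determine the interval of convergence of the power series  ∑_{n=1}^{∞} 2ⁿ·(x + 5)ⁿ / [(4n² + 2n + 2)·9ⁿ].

[-19/2, -1/2]

Apply the ratio test: |a_{n+1}| / |a_n| = [(4n² + 2n + 2)/(4(n+1)² + 2(n+1) + 2)] · 2/9, which tends to 2/9 as n → ∞.
The series converges when 2/9 · |x + 5| < 1, giving R = 9/2.
When x = -1/2, the series is dominated by a constant times Σ 1/n², which converges (p = 2 > 1).
Endpoint x = -19/2: absolute convergence follows by limit comparison with Σ 1/n².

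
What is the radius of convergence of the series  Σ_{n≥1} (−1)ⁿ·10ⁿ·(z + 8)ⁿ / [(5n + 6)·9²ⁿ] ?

R = 81/10

By the ratio test, |a_{n+1}/a_n| = [(5n + 6)/(5(n+1) + 6)] · 10/81 → 10/81.
Convergence for |z + 8| · 10/81 < 1, i.e. |z + 8| < 81/10. So R = 81/10.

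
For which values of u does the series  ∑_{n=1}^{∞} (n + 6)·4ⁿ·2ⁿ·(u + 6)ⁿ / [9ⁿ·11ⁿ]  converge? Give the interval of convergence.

By the ratio test, |a_{n+1}/a_n| = [((n+1) + 6)/(n + 6)] · 4·2/(9·11) → 8/99.
Convergence for |u + 6| · 8/99 < 1, i.e. |u + 6| < 99/8. So R = 99/8.
Endpoint u = 51/8: the terms have absolute value of order n, which does not tend to 0, so the series diverges by the divergence test.
Check u = -147/8: the terms do not tend to 0, so the series diverges.

(-147/8, 51/8)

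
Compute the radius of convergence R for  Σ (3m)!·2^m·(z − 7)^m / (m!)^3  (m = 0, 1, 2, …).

By the ratio test, |a_{m+1}/a_m| = (3m+1)·(3m+2)·(3m+3)/(m+1)³ · 2 → 54.
Convergence for |z − 7| · 54 < 1, i.e. |z − 7| < 1/54. So R = 1/54.

R = 1/54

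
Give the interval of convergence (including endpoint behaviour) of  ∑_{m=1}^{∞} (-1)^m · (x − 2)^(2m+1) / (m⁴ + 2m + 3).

[1, 3]

The ratio of consecutive coefficients is (m⁴ + 2m + 3)/((m+1)⁴ + 2(m+1) + 3) → 1.
Since the exponent of (x − 2) increases by 2 each term, convergence requires |x − 2|² < 1, hence R = 1.
When x = 3, the series is dominated by a constant times Σ 1/m⁴, which converges (p = 4 > 1).
Endpoint x = 1: absolute convergence follows by limit comparison with Σ 1/m⁴.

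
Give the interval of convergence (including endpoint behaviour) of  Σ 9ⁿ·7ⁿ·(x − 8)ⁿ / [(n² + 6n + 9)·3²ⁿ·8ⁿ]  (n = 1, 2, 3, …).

[48/7, 64/7]

Apply the ratio test: |a_{n+1}| / |a_n| = [(n² + 6n + 9)/((n+1)² + 6(n+1) + 9)] · 9·7/(9·8), which tends to 7/8 as n → ∞.
The series converges when 7/8 · |x − 8| < 1, giving R = 8/7.
Check x = 64/7: the series is dominated by a constant times Σ 1/n², which converges (p = 2 > 1).
Check x = 48/7: absolute convergence follows by limit comparison with Σ 1/n².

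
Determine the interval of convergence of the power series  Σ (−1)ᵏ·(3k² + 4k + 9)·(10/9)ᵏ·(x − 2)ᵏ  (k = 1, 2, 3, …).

(11/10, 29/10)

The ratio of consecutive coefficients is [(3(k+1)² + 4(k+1) + 9)/(3k² + 4k + 9)] · 10/9 → 10/9.
Hence the series converges for |x − 2| < 1/(10/9) = 9/10, so the radius of convergence is 9/10.
When x = 29/10, the terms do not tend to 0, so the series diverges.
At x = 11/10: the terms do not tend to 0, so the series diverges.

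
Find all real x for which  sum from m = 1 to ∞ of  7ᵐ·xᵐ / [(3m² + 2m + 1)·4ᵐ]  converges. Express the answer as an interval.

Ratio test: |a_{m+1}/a_m| = [(3m² + 2m + 1)/(3(m+1)² + 2(m+1) + 1)] · 7/4 → 7/4 as m → ∞.
Thus R = 1/(7/4) = 4/7.
When x = 4/7, the terms are on the order of 1/m², so the series converges absolutely by comparison with the p-series (p = 2 > 1).
When x = -4/7, absolute convergence follows by limit comparison with Σ 1/m².

[-4/7, 4/7]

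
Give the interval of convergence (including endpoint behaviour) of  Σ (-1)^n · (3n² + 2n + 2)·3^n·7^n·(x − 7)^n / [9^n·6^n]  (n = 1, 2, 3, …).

Ratio test: |a_{n+1}/a_n| = [(3(n+1)² + 2(n+1) + 2)/(3n² + 2n + 2)] · 3·7/(9·6) → 7/18 as n → ∞.
The series converges when 7/18 · |x − 7| < 1, giving R = 18/7.
At x = 67/7: the terms have absolute value of order n², which does not tend to 0, so the series diverges by the divergence test.
Check x = 31/7: the n-th term does not approach 0; divergence by the term test.

(31/7, 67/7)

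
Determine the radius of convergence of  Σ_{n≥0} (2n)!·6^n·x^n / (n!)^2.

Ratio test: |a_{n+1}/a_n| = (2n+1)·(2n+2)/(n+1)² · 6 → 24 as n → ∞.
Hence the series converges for |x| < 1/(24) = 1/24, so the radius of convergence is 1/24.

R = 1/24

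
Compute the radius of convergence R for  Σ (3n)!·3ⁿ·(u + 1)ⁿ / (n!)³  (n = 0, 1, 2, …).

R = 1/81

The ratio of consecutive coefficients is (3n+1)·(3n+2)·(3n+3)/(n+1)³ · 3 → 81.
Hence the series converges for |u + 1| < 1/(81) = 1/81, so the radius of convergence is 1/81.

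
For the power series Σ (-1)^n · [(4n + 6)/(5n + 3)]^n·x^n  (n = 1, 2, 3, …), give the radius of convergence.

By the Cauchy root test, |a_n|^(1/n) = (4n + 6)/(5n + 3) → 4/5.
Convergence for |x| · 4/5 < 1, i.e. |x| < 5/4. So R = 5/4.

R = 5/4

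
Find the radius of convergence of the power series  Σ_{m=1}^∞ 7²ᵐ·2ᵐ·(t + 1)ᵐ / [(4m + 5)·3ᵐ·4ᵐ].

R = 6/49

The ratio of consecutive coefficients is [(4m + 5)/(4(m+1) + 5)] · 49·2/(3·4) → 49/6.
Convergence for |t + 1| · 49/6 < 1, i.e. |t + 1| < 6/49. So R = 6/49.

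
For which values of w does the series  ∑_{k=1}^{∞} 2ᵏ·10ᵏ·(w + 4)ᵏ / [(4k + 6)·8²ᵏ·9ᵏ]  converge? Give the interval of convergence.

[-164/5, 124/5)

Apply the ratio test: |a_{k+1}| / |a_k| = [(4k + 6)/(4(k+1) + 6)] · 2·10/(64·9), which tends to 5/144 as k → ∞.
Thus R = 1/(5/144) = 144/5.
At w = 124/5: the terms are asymptotic to a nonzero constant times 1/k, so the series diverges by limit comparison with Σ 1/k.
At w = -164/5: the terms alternate in sign and decrease monotonically to 0 in absolute value (size ~ c/k), so the alternating series test gives convergence.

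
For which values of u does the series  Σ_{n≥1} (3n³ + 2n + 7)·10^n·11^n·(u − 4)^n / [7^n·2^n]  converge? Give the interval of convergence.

Ratio test: |a_{n+1}/a_n| = [(3(n+1)³ + 2(n+1) + 7)/(3n³ + 2n + 7)] · 10·11/(7·2) → 55/7 as n → ∞.
Convergence for |u − 4| · 55/7 < 1, i.e. |u − 4| < 7/55. So R = 7/55.
Endpoint u = 227/55: the n-th term does not approach 0; divergence by the term test.
At u = 213/55: the n-th term does not approach 0; divergence by the term test.

(213/55, 227/55)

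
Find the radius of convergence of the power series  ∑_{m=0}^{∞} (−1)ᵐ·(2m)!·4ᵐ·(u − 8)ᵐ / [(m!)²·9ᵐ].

By the ratio test, |a_{m+1}/a_m| = (2m+1)·(2m+2)/(m+1)² · 4/9 → 16/9.
Thus R = 1/(16/9) = 9/16.

R = 9/16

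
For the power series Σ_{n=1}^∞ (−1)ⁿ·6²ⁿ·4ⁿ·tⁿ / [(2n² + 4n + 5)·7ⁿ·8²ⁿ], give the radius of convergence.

R = 28/9

By the ratio test, |a_{n+1}/a_n| = [(2n² + 4n + 5)/(2(n+1)² + 4(n+1) + 5)] · 36·4/(7·64) → 9/28.
Convergence for |t| · 9/28 < 1, i.e. |t| < 28/9. So R = 28/9.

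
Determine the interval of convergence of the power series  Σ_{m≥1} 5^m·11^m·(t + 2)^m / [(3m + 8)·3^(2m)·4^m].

Ratio test: |a_{m+1}/a_m| = [(3m + 8)/(3(m+1) + 8)] · 5·11/(9·4) → 55/36 as m → ∞.
The series converges when 55/36 · |t + 2| < 1, giving R = 36/55.
When t = -74/55, comparison with the harmonic series Σ 1/m shows the series diverges.
Check t = -146/55: convergence follows from the alternating series test (terms decrease monotonically to 0).

[-146/55, -74/55)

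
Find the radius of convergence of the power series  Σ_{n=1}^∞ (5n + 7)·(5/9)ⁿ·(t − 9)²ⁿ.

R = 3√5/5

Ratio test: |a_{n+1}/a_n| = [(5(n+1) + 7)/(5n + 7)] · 5/9 → 5/9 as n → ∞.
Successive powers of (t − 9) differ by 2, so the series converges when |t − 9|² · 5/9 < 1, i.e. |t − 9| < √(9/5). So R = 3√5/5.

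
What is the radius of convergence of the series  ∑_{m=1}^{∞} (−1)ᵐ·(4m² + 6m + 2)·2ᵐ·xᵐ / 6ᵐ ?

Apply the ratio test: |a_{m+1}| / |a_m| = [(4(m+1)² + 6(m+1) + 2)/(4m² + 6m + 2)] · 2/6, which tends to 1/3 as m → ∞.
Thus R = 1/(1/3) = 3.

R = 3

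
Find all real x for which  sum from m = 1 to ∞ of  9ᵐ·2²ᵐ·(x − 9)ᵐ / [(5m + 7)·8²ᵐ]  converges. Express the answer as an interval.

[65/9, 97/9)

Ratio test: |a_{m+1}/a_m| = [(5m + 7)/(5(m+1) + 7)] · 9·4/64 → 9/16 as m → ∞.
Convergence for |x − 9| · 9/16 < 1, i.e. |x − 9| < 16/9. So R = 16/9.
Endpoint x = 97/9: the terms behave like c/m; limit comparison with the harmonic series gives divergence.
When x = 65/9, an alternating series whose terms decrease to 0 in absolute value, so it converges by the Leibniz criterion.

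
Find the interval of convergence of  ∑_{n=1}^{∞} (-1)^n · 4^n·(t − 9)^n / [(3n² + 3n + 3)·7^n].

[29/4, 43/4]

By the ratio test, |a_{n+1}/a_n| = [(3n² + 3n + 3)/(3(n+1)² + 3(n+1) + 3)] · 4/7 → 4/7.
Thus R = 1/(4/7) = 7/4.
At t = 43/4: the terms are on the order of 1/n², so the series converges absolutely by comparison with the p-series (p = 2 > 1).
Endpoint t = 29/4: the series is dominated by a constant times Σ 1/n², which converges (p = 2 > 1).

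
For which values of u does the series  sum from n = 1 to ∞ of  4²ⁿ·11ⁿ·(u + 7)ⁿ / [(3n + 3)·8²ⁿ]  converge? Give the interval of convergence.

The ratio of consecutive coefficients is [(3n + 3)/(3(n+1) + 3)] · 16·11/64 → 11/4.
Thus R = 1/(11/4) = 4/11.
When u = -73/11, the terms behave like c/n; limit comparison with the harmonic series gives divergence.
Endpoint u = -81/11: an alternating series whose terms decrease to 0 in absolute value, so it converges by the Leibniz criterion.

[-81/11, -73/11)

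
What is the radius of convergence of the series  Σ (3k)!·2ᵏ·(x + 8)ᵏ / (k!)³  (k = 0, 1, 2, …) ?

R = 1/54

Apply the ratio test: |a_{k+1}| / |a_k| = (3k+1)·(3k+2)·(3k+3)/(k+1)³ · 2, which tends to 54 as k → ∞.
The series converges when 54 · |x + 8| < 1, giving R = 1/54.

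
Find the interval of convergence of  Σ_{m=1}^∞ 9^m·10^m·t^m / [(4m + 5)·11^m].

[-11/90, 11/90)

Apply the ratio test: |a_{m+1}| / |a_m| = [(4m + 5)/(4(m+1) + 5)] · 9·10/11, which tends to 90/11 as m → ∞.
Convergence for |t| · 90/11 < 1, i.e. |t| < 11/90. So R = 11/90.
At t = 11/90: comparison with the harmonic series Σ 1/m shows the series diverges.
Endpoint t = -11/90: convergence follows from the alternating series test (terms decrease monotonically to 0).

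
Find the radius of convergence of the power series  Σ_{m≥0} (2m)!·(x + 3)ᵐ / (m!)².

R = 1/4

By the ratio test, |a_{m+1}/a_m| = (2m+1)·(2m+2)/(m+1)² → 4.
Convergence for |x + 3| · 4 < 1, i.e. |x + 3| < 1/4. So R = 1/4.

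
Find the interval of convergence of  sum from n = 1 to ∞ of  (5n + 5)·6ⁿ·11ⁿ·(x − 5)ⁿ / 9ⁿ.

The ratio of consecutive coefficients is [(5(n+1) + 5)/(5n + 5)] · 6·11/9 → 22/3.
Thus R = 1/(22/3) = 3/22.
At x = 113/22: the terms have absolute value of order n, which does not tend to 0, so the series diverges by the divergence test.
When x = 107/22, the terms do not tend to 0, so the series diverges.

(107/22, 113/22)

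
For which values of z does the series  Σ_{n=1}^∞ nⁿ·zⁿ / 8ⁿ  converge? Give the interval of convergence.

Applying the root test, |a_n|^(1/n) = n/8 → ∞.
The root grows without bound, so R = 0 (convergence only at z = 0).

{0}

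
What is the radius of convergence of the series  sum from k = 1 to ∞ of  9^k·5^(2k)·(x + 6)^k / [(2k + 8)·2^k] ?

Apply the ratio test: |a_{k+1}| / |a_k| = [(2k + 8)/(2(k+1) + 8)] · 9·25/2, which tends to 225/2 as k → ∞.
Convergence for |x + 6| · 225/2 < 1, i.e. |x + 6| < 2/225. So R = 2/225.

R = 2/225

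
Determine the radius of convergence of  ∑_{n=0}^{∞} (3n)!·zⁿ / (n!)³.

R = 1/27

Ratio test: |a_{n+1}/a_n| = (3n+1)·(3n+2)·(3n+3)/(n+1)³ → 27 as n → ∞.
Thus R = 1/(27) = 1/27.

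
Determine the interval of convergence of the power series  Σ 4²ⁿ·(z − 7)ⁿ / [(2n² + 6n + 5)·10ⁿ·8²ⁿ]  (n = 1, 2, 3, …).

By the ratio test, |a_{n+1}/a_n| = [(2n² + 6n + 5)/(2(n+1)² + 6(n+1) + 5)] · 16/(10·64) → 1/40.
Thus R = 1/(1/40) = 40.
When z = 47, absolute convergence follows by limit comparison with Σ 1/n².
At z = -33: the terms are on the order of 1/n², so the series converges absolutely by comparison with the p-series (p = 2 > 1).

[-33, 47]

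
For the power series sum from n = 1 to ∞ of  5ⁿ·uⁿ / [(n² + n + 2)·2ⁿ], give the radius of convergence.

R = 2/5

By the ratio test, |a_{n+1}/a_n| = [(n² + n + 2)/((n+1)² + (n+1) + 2)] · 5/2 → 5/2.
Hence the series converges for |u| < 1/(5/2) = 2/5, so the radius of convergence is 2/5.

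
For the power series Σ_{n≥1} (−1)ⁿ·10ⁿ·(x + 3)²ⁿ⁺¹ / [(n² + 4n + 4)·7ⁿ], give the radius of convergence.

By the ratio test, |a_{n+1}/a_n| = [(n² + 4n + 4)/((n+1)² + 4(n+1) + 4)] · 10/7 → 10/7.
Successive powers of (x + 3) differ by 2, so the series converges when |x + 3|² · 10/7 < 1, i.e. |x + 3| < √(7/10). So R = √70/10.

R = √70/10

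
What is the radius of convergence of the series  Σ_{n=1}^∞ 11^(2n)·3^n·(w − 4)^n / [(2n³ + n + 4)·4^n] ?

R = 4/363

By the ratio test, |a_{n+1}/a_n| = [(2n³ + n + 4)/(2(n+1)³ + (n+1) + 4)] · 121·3/4 → 363/4.
Convergence for |w − 4| · 363/4 < 1, i.e. |w − 4| < 4/363. So R = 4/363.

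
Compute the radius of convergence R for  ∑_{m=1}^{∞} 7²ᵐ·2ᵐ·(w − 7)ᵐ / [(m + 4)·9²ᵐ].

By the ratio test, |a_{m+1}/a_m| = [(m + 4)/((m+1) + 4)] · 49·2/81 → 98/81.
Thus R = 1/(98/81) = 81/98.

R = 81/98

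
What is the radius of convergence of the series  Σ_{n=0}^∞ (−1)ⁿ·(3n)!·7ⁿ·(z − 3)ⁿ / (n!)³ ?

Ratio test: |a_{n+1}/a_n| = (3n+1)·(3n+2)·(3n+3)/(n+1)³ · 7 → 189 as n → ∞.
The series converges when 189 · |z − 3| < 1, giving R = 1/189.

R = 1/189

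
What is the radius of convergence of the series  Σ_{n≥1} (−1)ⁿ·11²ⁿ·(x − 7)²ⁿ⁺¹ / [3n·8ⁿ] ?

Apply the ratio test: |a_{n+1}| / |a_n| = [3n/3(n+1)] · 121/8, which tends to 121/8 as n → ∞.
Since the exponent of (x − 7) increases by 2 each term, convergence requires |x − 7|² < 8/121, hence R = 2√2/11.

R = 2√2/11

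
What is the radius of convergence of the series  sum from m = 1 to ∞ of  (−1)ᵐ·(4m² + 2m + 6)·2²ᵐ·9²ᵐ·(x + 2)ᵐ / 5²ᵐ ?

Ratio test: |a_{m+1}/a_m| = [(4(m+1)² + 2(m+1) + 6)/(4m² + 2m + 6)] · 4·81/25 → 324/25 as m → ∞.
Convergence for |x + 2| · 324/25 < 1, i.e. |x + 2| < 25/324. So R = 25/324.

R = 25/324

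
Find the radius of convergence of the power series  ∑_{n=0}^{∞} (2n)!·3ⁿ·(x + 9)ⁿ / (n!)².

R = 1/12

Apply the ratio test: |a_{n+1}| / |a_n| = (2n+1)·(2n+2)/(n+1)² · 3, which tends to 12 as n → ∞.
Thus R = 1/(12) = 1/12.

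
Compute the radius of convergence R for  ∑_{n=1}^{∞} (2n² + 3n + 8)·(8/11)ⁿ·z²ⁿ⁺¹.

R = √22/4

By the ratio test, |a_{n+1}/a_n| = [(2(n+1)² + 3(n+1) + 8)/(2n² + 3n + 8)] · 8/11 → 8/11.
Successive powers of z differ by 2, so the series converges when |z|² · 8/11 < 1, i.e. |z| < √(11/8). So R = √22/4.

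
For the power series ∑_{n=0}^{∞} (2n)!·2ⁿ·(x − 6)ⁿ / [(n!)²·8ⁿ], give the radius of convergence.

R = 1

Apply the ratio test: |a_{n+1}| / |a_n| = (2n+1)·(2n+2)/(n+1)² · 2/8, which tends to 1 as n → ∞.
So the series converges when |x − 6| < 1 and diverges when |x − 6| > 1; R = 1.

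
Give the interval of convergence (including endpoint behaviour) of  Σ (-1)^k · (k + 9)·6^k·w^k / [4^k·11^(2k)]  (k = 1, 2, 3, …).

Ratio test: |a_{k+1}/a_k| = [((k+1) + 9)/(k + 9)] · 6/(4·121) → 3/242 as k → ∞.
The series converges when 3/242 · |w| < 1, giving R = 242/3.
When w = 242/3, the terms do not tend to 0, so the series diverges.
At w = -242/3: the terms have absolute value of order k, which does not tend to 0, so the series diverges by the divergence test.

(-242/3, 242/3)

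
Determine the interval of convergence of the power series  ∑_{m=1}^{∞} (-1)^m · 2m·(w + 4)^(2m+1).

(-5, -3)

The ratio of consecutive coefficients is 2(m+1)/2m → 1.
Since the exponent of (w + 4) increases by 2 each term, convergence requires |w + 4|² < 1, hence R = 1.
Check w = -3: the terms do not tend to 0, so the series diverges.
Endpoint w = -5: the terms do not tend to 0, so the series diverges.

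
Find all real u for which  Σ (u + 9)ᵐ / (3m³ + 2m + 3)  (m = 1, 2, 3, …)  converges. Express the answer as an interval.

[-10, -8]

By the ratio test, |a_{m+1}/a_m| = (3m³ + 2m + 3)/(3(m+1)³ + 2(m+1) + 3) → 1.
Hence R = 1.
Endpoint u = -8: absolute convergence follows by limit comparison with Σ 1/m³.
When u = -10, the terms are on the order of 1/m³, so the series converges absolutely by comparison with the p-series (p = 3 > 1).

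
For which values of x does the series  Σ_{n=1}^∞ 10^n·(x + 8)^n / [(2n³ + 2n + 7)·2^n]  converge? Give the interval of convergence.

[-41/5, -39/5]

The ratio of consecutive coefficients is [(2n³ + 2n + 7)/(2(n+1)³ + 2(n+1) + 7)] · 10/2 → 5.
The series converges when 5 · |x + 8| < 1, giving R = 1/5.
When x = -39/5, the series is dominated by a constant times Σ 1/n³, which converges (p = 3 > 1).
Endpoint x = -41/5: the series is dominated by a constant times Σ 1/n³, which converges (p = 3 > 1).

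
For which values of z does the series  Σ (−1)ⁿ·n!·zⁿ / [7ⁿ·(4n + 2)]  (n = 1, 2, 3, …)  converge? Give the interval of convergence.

Apply the ratio test: |a_{n+1}| / |a_n| = (n+1) · 1/7 · (4n + 2)/(4(n+1) + 2), which tends to ∞ as n → ∞.
Since the ratio → ∞, the series diverges for every z ≠ 0, and R = 0.

{0}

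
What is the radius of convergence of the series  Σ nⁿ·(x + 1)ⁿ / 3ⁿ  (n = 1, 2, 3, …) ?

R = 0

Root test: |a_n|^(1/n) = n/3 → ∞.
The root grows without bound, so R = 0 (convergence only at x = -1).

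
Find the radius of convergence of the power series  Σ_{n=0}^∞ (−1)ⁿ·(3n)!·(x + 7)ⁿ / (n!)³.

R = 1/27

By the ratio test, |a_{n+1}/a_n| = (3n+1)·(3n+2)·(3n+3)/(n+1)³ → 27.
The series converges when 27 · |x + 7| < 1, giving R = 1/27.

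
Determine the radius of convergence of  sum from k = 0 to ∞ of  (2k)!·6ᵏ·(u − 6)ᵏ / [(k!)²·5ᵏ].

R = 5/24

By the ratio test, |a_{k+1}/a_k| = (2k+1)·(2k+2)/(k+1)² · 6/5 → 24/5.
The series converges when 24/5 · |u − 6| < 1, giving R = 5/24.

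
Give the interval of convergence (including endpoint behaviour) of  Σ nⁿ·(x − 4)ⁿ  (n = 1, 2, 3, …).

Applying the root test, |a_n|^(1/n) = n → ∞.
The root grows without bound, so R = 0 (convergence only at x = 4).

{4}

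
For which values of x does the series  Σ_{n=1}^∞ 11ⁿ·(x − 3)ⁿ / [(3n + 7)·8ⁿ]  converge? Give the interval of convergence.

The ratio of consecutive coefficients is [(3n + 7)/(3(n+1) + 7)] · 11/8 → 11/8.
Hence the series converges for |x − 3| < 1/(11/8) = 8/11, so the radius of convergence is 8/11.
At x = 41/11: comparison with the harmonic series Σ 1/n shows the series diverges.
At x = 25/11: the terms alternate in sign and decrease monotonically to 0 in absolute value (size ~ c/n), so the alternating series test gives convergence.

[25/11, 41/11)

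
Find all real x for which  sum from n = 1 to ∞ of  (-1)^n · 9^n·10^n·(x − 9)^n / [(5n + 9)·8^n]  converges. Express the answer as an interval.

(401/45, 409/45]

Apply the ratio test: |a_{n+1}| / |a_n| = [(5n + 9)/(5(n+1) + 9)] · 9·10/8, which tends to 45/4 as n → ∞.
Thus R = 1/(45/4) = 4/45.
When x = 409/45, the terms alternate in sign and decrease monotonically to 0 in absolute value (size ~ c/n), so the alternating series test gives convergence.
At x = 401/45: the terms are asymptotic to a nonzero constant times 1/n, so the series diverges by limit comparison with Σ 1/n.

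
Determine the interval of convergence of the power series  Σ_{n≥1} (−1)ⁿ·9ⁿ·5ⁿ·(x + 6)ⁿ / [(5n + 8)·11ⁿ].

Ratio test: |a_{n+1}/a_n| = [(5n + 8)/(5(n+1) + 8)] · 9·5/11 → 45/11 as n → ∞.
Hence the series converges for |x + 6| < 1/(45/11) = 11/45, so the radius of convergence is 11/45.
Check x = -259/45: convergence follows from the alternating series test (terms decrease monotonically to 0).
When x = -281/45, the terms are asymptotic to a nonzero constant times 1/n, so the series diverges by limit comparison with Σ 1/n.

(-281/45, -259/45]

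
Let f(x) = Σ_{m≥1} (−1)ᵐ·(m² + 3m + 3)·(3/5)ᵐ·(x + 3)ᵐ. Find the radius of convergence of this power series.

R = 5/3

By the ratio test, |a_{m+1}/a_m| = [((m+1)² + 3(m+1) + 3)/(m² + 3m + 3)] · 3/5 → 3/5.
Hence the series converges for |x + 3| < 1/(3/5) = 5/3, so the radius of convergence is 5/3.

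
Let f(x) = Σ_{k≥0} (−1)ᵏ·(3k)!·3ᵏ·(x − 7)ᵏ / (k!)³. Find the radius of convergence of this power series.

R = 1/81

Ratio test: |a_{k+1}/a_k| = (3k+1)·(3k+2)·(3k+3)/(k+1)³ · 3 → 81 as k → ∞.
Thus R = 1/(81) = 1/81.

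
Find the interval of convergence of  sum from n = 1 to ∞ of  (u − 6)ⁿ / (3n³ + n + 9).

Apply the ratio test: |a_{n+1}| / |a_n| = (3n³ + n + 9)/(3(n+1)³ + (n+1) + 9), which tends to 1 as n → ∞.
So the series converges when |u − 6| < 1 and diverges when |u − 6| > 1; R = 1.
Check u = 7: absolute convergence follows by limit comparison with Σ 1/n³.
Check u = 5: absolute convergence follows by limit comparison with Σ 1/n³.

[5, 7]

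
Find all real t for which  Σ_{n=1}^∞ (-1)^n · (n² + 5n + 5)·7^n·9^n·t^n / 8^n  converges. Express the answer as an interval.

Ratio test: |a_{n+1}/a_n| = [((n+1)² + 5(n+1) + 5)/(n² + 5n + 5)] · 7·9/8 → 63/8 as n → ∞.
The series converges when 63/8 · |t| < 1, giving R = 8/63.
At t = 8/63: the terms do not tend to 0, so the series diverges.
When t = -8/63, the terms have absolute value of order n², which does not tend to 0, so the series diverges by the divergence test.

(-8/63, 8/63)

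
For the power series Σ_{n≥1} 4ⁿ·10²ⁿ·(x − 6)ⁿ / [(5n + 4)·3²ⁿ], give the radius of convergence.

The ratio of consecutive coefficients is [(5n + 4)/(5(n+1) + 4)] · 4·100/9 → 400/9.
Convergence for |x − 6| · 400/9 < 1, i.e. |x − 6| < 9/400. So R = 9/400.

R = 9/400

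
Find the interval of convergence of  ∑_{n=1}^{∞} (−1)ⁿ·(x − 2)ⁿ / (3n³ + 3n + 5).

[1, 3]

Apply the ratio test: |a_{n+1}| / |a_n| = (3n³ + 3n + 5)/(3(n+1)³ + 3(n+1) + 5), which tends to 1 as n → ∞.
Convergence for |x − 2| < 1, so R = 1.
Endpoint x = 3: the terms are on the order of 1/n³, so the series converges absolutely by comparison with the p-series (p = 3 > 1).
When x = 1, absolute convergence follows by limit comparison with Σ 1/n³.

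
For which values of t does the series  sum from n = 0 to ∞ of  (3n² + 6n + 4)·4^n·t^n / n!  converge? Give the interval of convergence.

(−∞, ∞)

The ratio of consecutive coefficients is (3(n+1)² + 6(n+1) + 4)/(3n² + 6n + 4) · 4 · 1/(n+1) → 0.
The ratio tends to 0 regardless of t, hence R = ∞.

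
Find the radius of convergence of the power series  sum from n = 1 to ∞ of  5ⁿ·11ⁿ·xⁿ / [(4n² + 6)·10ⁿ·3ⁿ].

Apply the ratio test: |a_{n+1}| / |a_n| = [(4n² + 6)/(4(n+1)² + 6)] · 5·11/(10·3), which tends to 11/6 as n → ∞.
Thus R = 1/(11/6) = 6/11.

R = 6/11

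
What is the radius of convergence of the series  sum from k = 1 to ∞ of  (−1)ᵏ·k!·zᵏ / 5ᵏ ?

Ratio test: |a_{k+1}/a_k| = (k+1) · 1/5 → ∞ as k → ∞.
The ratio grows without bound, so the series diverges whenever z ≠ 0; it converges only at z = 0. R = 0.

R = 0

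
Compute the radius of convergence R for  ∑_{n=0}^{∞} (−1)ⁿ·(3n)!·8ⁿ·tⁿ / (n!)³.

R = 1/216

The ratio of consecutive coefficients is (3n+1)·(3n+2)·(3n+3)/(n+1)³ · 8 → 216.
The series converges when 216 · |t| < 1, giving R = 1/216.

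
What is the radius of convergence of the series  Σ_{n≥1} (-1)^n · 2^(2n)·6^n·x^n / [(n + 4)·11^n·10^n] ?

R = 55/12

Apply the ratio test: |a_{n+1}| / |a_n| = [(n + 4)/((n+1) + 4)] · 4·6/(11·10), which tends to 12/55 as n → ∞.
Hence the series converges for |x| < 1/(12/55) = 55/12, so the radius of convergence is 55/12.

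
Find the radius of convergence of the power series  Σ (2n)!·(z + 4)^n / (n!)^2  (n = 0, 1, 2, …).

R = 1/4

Ratio test: |a_{n+1}/a_n| = (2n+1)·(2n+2)/(n+1)² → 4 as n → ∞.
Convergence for |z + 4| · 4 < 1, i.e. |z + 4| < 1/4. So R = 1/4.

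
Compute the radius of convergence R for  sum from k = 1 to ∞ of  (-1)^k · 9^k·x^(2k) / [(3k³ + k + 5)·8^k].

R = 2√2/3

Ratio test: |a_{k+1}/a_k| = [(3k³ + k + 5)/(3(k+1)³ + (k+1) + 5)] · 9/8 → 9/8 as k → ∞.
Successive powers of x differ by 2, so the series converges when |x|² · 9/8 < 1, i.e. |x| < √(8/9). So R = 2√2/3.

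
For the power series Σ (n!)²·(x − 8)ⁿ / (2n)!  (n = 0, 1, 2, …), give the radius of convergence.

R = 4

By the ratio test, |a_{n+1}/a_n| = (n+1)²/[(2n+1)·(2n+2)] → 1/4.
Thus R = 1/(1/4) = 4.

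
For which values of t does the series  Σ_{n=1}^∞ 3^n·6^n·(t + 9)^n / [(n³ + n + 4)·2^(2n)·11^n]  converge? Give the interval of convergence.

[-103/9, -59/9]

Ratio test: |a_{n+1}/a_n| = [(n³ + n + 4)/((n+1)³ + (n+1) + 4)] · 3·6/(4·11) → 9/22 as n → ∞.
Thus R = 1/(9/22) = 22/9.
Endpoint t = -59/9: the series is dominated by a constant times Σ 1/n³, which converges (p = 3 > 1).
At t = -103/9: absolute convergence follows by limit comparison with Σ 1/n³.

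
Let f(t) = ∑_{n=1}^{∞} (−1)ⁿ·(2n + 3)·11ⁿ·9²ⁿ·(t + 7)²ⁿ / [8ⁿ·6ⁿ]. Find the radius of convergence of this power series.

Ratio test: |a_{n+1}/a_n| = [(2(n+1) + 3)/(2n + 3)] · 11·81/(8·6) → 297/16 as n → ∞.
Successive powers of (t + 7) differ by 2, so the series converges when |t + 7|² · 297/16 < 1, i.e. |t + 7| < √(16/297). So R = 4√33/99.

R = 4√33/99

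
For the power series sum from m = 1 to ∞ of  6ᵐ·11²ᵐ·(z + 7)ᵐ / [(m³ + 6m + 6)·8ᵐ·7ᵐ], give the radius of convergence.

R = 28/363

The ratio of consecutive coefficients is [(m³ + 6m + 6)/((m+1)³ + 6(m+1) + 6)] · 6·121/(8·7) → 363/28.
Convergence for |z + 7| · 363/28 < 1, i.e. |z + 7| < 28/363. So R = 28/363.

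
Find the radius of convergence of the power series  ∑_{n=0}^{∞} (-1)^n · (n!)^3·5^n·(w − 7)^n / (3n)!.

R = 27/5

Apply the ratio test: |a_{n+1}| / |a_n| = (n+1)³/[(3n+1)·(3n+2)·(3n+3)] · 5, which tends to 5/27 as n → ∞.
Convergence for |w − 7| · 5/27 < 1, i.e. |w − 7| < 27/5. So R = 27/5.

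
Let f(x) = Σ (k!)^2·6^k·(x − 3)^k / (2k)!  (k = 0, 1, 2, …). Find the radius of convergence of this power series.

By the ratio test, |a_{k+1}/a_k| = (k+1)²/[(2k+1)·(2k+2)] · 6 → 3/2.
Hence the series converges for |x − 3| < 1/(3/2) = 2/3, so the radius of convergence is 2/3.

R = 2/3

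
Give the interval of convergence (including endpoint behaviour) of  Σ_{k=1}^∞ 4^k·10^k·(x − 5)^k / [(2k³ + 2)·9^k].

[191/40, 209/40]

By the ratio test, |a_{k+1}/a_k| = [(2k³ + 2)/(2(k+1)³ + 2)] · 4·10/9 → 40/9.
The series converges when 40/9 · |x − 5| < 1, giving R = 9/40.
When x = 209/40, absolute convergence follows by limit comparison with Σ 1/k³.
When x = 191/40, absolute convergence follows by limit comparison with Σ 1/k³.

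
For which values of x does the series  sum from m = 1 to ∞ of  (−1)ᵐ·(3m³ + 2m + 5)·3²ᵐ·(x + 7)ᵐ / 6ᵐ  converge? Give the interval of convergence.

The ratio of consecutive coefficients is [(3(m+1)³ + 2(m+1) + 5)/(3m³ + 2m + 5)] · 9/6 → 3/2.
The series converges when 3/2 · |x + 7| < 1, giving R = 2/3.
Endpoint x = -19/3: the terms have absolute value of order m³, which does not tend to 0, so the series diverges by the divergence test.
When x = -23/3, the m-th term does not approach 0; divergence by the term test.

(-23/3, -19/3)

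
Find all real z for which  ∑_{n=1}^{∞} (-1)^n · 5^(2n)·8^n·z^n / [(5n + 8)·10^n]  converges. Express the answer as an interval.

Apply the ratio test: |a_{n+1}| / |a_n| = [(5n + 8)/(5(n+1) + 8)] · 25·8/10, which tends to 20 as n → ∞.
Thus R = 1/(20) = 1/20.
When z = 1/20, convergence follows from the alternating series test (terms decrease monotonically to 0).
Check z = -1/20: comparison with the harmonic series Σ 1/n shows the series diverges.

(-1/20, 1/20]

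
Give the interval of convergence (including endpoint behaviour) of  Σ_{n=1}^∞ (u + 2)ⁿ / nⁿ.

Root test: |a_n|^(1/n) = 1/n → 0.
The limit is 0 for every u, so R = ∞.

(−∞, ∞)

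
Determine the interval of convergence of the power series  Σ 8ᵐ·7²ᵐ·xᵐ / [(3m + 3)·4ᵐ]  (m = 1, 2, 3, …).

[-1/98, 1/98)

Ratio test: |a_{m+1}/a_m| = [(3m + 3)/(3(m+1) + 3)] · 8·49/4 → 98 as m → ∞.
Thus R = 1/(98) = 1/98.
When x = 1/98, the terms are asymptotic to a nonzero constant times 1/m, so the series diverges by limit comparison with Σ 1/m.
When x = -1/98, the terms alternate in sign and decrease monotonically to 0 in absolute value (size ~ c/m), so the alternating series test gives convergence.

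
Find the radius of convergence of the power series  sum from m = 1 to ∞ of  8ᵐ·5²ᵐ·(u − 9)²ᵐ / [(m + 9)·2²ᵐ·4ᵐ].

R = √2/5

By the ratio test, |a_{m+1}/a_m| = [(m + 9)/((m+1) + 9)] · 8·25/(4·4) → 25/2.
Since the exponent of (u − 9) increases by 2 each term, convergence requires |u − 9|² < 2/25, hence R = √2/5.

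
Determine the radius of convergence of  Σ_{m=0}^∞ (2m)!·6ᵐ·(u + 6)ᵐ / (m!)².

R = 1/24

Ratio test: |a_{m+1}/a_m| = (2m+1)·(2m+2)/(m+1)² · 6 → 24 as m → ∞.
The series converges when 24 · |u + 6| < 1, giving R = 1/24.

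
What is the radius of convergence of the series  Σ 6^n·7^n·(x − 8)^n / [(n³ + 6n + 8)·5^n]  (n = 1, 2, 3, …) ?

R = 5/42

Ratio test: |a_{n+1}/a_n| = [(n³ + 6n + 8)/((n+1)³ + 6(n+1) + 8)] · 6·7/5 → 42/5 as n → ∞.
Thus R = 1/(42/5) = 5/42.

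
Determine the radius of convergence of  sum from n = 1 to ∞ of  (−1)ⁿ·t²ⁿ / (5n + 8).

By the ratio test, |a_{n+1}/a_n| = (5n + 8)/(5(n+1) + 8) → 1.
Since the exponent of t increases by 2 each term, convergence requires |t|² < 1, hence R = 1.

R = 1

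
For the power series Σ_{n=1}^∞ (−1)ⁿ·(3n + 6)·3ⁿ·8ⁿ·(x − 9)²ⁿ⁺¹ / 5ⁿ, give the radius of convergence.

Apply the ratio test: |a_{n+1}| / |a_n| = [(3(n+1) + 6)/(3n + 6)] · 3·8/5, which tends to 24/5 as n → ∞.
Writing y = (x − 9)², the series in y has radius 5/24, so |x − 9| < √(5/24) and R = √30/12.

R = √30/12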